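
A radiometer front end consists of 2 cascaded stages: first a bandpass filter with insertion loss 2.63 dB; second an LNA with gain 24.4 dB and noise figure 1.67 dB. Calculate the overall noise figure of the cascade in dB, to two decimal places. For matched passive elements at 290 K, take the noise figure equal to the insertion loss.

4.30 dB

Convert to linear (a loss of L dB is a gain of −L dB): F_i = 10^(NF_i/10), G_i = 10^(G_i,dB/10)
  Stage 1: F_1 = 10^(2.63/10) = 1.832, G_1 = 10^(−2.63/10) = 0.5458
  Stage 2: F_2 = 10^(1.67/10) = 1.469, G_2 = 10^(24.4/10) = 275.4
Friis cascade:
  F = 1.832 + (1.469 − 1)/0.5458 = 2.692
NF = 10 log₁₀(2.692) = 4.30 dB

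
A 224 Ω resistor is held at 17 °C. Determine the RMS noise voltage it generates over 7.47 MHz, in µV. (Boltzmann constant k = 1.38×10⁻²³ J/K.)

T = 17 °C + 273.15 = 290.15 K
V_n = √(4kTRB)
4kTRB = 4 × 1.38×10⁻²³ × 290.15 × 2.24×10² × 7.47×10⁶ = 2.68×10⁻¹¹ V²
V_n = √(2.68×10⁻¹¹) = 5.18×10⁻⁶ V = 5.18 µV

5.18 µV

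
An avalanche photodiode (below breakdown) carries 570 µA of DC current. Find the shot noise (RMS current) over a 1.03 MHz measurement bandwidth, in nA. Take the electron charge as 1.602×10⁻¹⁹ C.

13.7 nA

I_n = √(2qI·B)
2qI·B = 2 × 1.602×10⁻¹⁹ × 5.70×10⁻⁴ × 1.03×10⁶ = 1.88×10⁻¹⁶ A²
I_n = √(1.88×10⁻¹⁶) = 1.37×10⁻⁸ A = 13.7 nA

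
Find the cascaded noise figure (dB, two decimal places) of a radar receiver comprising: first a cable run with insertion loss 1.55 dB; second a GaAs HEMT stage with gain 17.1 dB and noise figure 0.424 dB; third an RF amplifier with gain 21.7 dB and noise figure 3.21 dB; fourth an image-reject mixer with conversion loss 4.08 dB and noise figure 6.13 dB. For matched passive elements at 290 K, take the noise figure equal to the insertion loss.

2.06 dB

Convert to linear (a loss of L dB is a gain of −L dB): F_i = 10^(NF_i/10), G_i = 10^(G_i,dB/10)
  Stage 1: F_1 = 10^(1.55/10) = 1.429, G_1 = 10^(−1.55/10) = 0.6998
  Stage 2: F_2 = 10^(0.424/10) = 1.103, G_2 = 10^(17.1/10) = 51.29
  Stage 3: F_3 = 10^(3.21/10) = 2.094, G_3 = 10^(21.7/10) = 147.9
  Stage 4: F_4 = 10^(6.13/10) = 4.102, G_4 = 10^(−4.08/10) = 0.3908
Friis cascade:
  F = 1.429 + (1.103 − 1)/0.6998 + (2.094 − 1)/35.89 + (4.102 − 1)/5309 = 1.607
NF = 10 log₁₀(1.607) = 2.06 dB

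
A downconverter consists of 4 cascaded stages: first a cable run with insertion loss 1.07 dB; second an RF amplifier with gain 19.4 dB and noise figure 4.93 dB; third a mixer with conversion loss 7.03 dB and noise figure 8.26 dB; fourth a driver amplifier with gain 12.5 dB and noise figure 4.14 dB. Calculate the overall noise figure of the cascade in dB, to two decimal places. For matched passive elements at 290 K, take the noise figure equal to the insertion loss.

Convert to linear (a loss of L dB is a gain of −L dB): F_i = 10^(NF_i/10), G_i = 10^(G_i,dB/10)
  Stage 1: F_1 = 10^(1.07/10) = 1.279, G_1 = 10^(−1.07/10) = 0.7816
  Stage 2: F_2 = 10^(4.93/10) = 3.112, G_2 = 10^(19.4/10) = 87.10
  Stage 3: F_3 = 10^(8.26/10) = 6.699, G_3 = 10^(−7.03/10) = 0.1982
  Stage 4: F_4 = 10^(4.14/10) = 2.594, G_4 = 10^(12.5/10) = 17.78
Friis cascade:
  F = 1.279 + (3.112 − 1)/0.7816 + (6.699 − 1)/68.08 + (2.594 − 1)/13.49 = 4.183
NF = 10 log₁₀(4.183) = 6.21 dB

6.21 dB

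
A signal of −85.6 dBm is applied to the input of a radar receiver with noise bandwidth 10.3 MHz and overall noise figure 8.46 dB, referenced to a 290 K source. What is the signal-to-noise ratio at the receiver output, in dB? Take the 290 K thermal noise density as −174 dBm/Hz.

9.8 dB

Noise floor: N = −174 + 10 log₁₀(B) + NF
10 log₁₀(1.03×10⁷) = 70.13 dB
N = −174 + 70.13 + 8.46 = −95.41 dBm
SNR = P_sig − N = −85.6 − (−95.41) = 9.81 dB → 9.8 dB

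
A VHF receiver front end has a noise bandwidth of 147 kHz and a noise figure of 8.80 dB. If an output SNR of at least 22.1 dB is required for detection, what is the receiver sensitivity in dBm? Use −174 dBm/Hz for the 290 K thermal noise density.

−91.4 dBm

Sensitivity = −174 + 10 log₁₀(B) + NF + SNR_min
= −174 + 51.67 + 8.80 + 22.1
= −91.43 dBm → −91.4 dBm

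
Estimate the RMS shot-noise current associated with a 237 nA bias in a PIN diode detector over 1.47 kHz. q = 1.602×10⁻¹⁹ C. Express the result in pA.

10.6 pA

I_n = √(2qI·B)
2qI·B = 2 × 1.602×10⁻¹⁹ × 2.37×10⁻⁷ × 1.47×10³ = 1.12×10⁻²² A²
I_n = √(1.12×10⁻²²) = 1.06×10⁻¹¹ A = 10.6 pA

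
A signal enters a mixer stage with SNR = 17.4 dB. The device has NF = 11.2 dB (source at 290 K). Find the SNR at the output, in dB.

By definition F = SNR_in/SNR_out, so in dB: SNR_out = SNR_in − NF
SNR_out = 17.4 − 11.2 = 6.2 dB

6.2 dB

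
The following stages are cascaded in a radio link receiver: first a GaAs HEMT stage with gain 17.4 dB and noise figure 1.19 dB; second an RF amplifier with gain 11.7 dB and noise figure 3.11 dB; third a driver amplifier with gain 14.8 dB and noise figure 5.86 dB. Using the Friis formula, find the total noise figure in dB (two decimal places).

1.26 dB

Convert to linear (a loss of L dB is a gain of −L dB): F_i = 10^(NF_i/10), G_i = 10^(G_i,dB/10)
  Stage 1: F_1 = 10^(1.19/10) = 1.315, G_1 = 10^(17.4/10) = 54.95
  Stage 2: F_2 = 10^(3.11/10) = 2.046, G_2 = 10^(11.7/10) = 14.79
  Stage 3: F_3 = 10^(5.86/10) = 3.855, G_3 = 10^(14.8/10) = 30.20
Friis cascade:
  F = 1.315 + (2.046 − 1)/54.95 + (3.855 − 1)/812.8 = 1.338
NF = 10 log₁₀(1.338) = 1.26 dB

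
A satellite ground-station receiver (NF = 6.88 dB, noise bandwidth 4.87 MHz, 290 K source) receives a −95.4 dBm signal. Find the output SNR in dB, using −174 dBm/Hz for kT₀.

4.8 dB

Noise floor: N = −174 + 10 log₁₀(B) + NF
10 log₁₀(4.87×10⁶) = 66.88 dB
N = −174 + 66.88 + 6.88 = −100.24 dBm
SNR = P_sig − N = −95.4 − (−100.24) = 4.84 dB → 4.8 dB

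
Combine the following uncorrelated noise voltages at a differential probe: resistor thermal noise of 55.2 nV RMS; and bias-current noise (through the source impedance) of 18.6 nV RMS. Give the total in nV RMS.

58.2 nV

Uncorrelated sources add in power (mean-square): V_tot = √(ΣV_i²)
V_tot = √[(5.52×10⁻⁸)² + (1.86×10⁻⁸)²] = 5.82×10⁻⁸ V = 58.2 nV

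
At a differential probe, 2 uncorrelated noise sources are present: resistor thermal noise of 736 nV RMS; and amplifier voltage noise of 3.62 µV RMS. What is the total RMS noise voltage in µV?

3.69 µV

Uncorrelated sources add in power (mean-square): V_tot = √(ΣV_i²)
V_tot = √[(7.36×10⁻⁷)² + (3.62×10⁻⁶)²] = 3.69×10⁻⁶ V = 3.69 µV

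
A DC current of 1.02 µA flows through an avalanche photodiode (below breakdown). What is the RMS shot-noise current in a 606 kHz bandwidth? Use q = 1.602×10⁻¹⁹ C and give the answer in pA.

I_n = √(2qI·B)
2qI·B = 2 × 1.602×10⁻¹⁹ × 1.02×10⁻⁶ × 6.06×10⁵ = 1.98×10⁻¹⁹ A²
I_n = √(1.98×10⁻¹⁹) = 4.45×10⁻¹⁰ A = 445 pA

445 pA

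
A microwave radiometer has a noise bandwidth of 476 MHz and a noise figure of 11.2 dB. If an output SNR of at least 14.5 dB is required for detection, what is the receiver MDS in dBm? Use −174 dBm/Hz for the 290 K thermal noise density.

Sensitivity = −174 + 10 log₁₀(B) + NF + SNR_min
= −174 + 86.78 + 11.2 + 14.5
= −61.52 dBm → −61.5 dBm

−61.5 dBm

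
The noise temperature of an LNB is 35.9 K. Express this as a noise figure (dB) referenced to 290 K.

F = 1 + T_e/T₀ = 1 + 35.9/290 = 1.12379
NF = 10 log₁₀(1.12379) = 0.507 dB

0.507 dB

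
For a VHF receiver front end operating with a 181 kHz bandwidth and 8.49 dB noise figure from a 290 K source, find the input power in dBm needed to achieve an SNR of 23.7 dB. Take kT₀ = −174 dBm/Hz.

−89.2 dBm

Sensitivity = −174 + 10 log₁₀(B) + NF + SNR_min
= −174 + 52.58 + 8.49 + 23.7
= −89.23 dBm → −89.2 dBm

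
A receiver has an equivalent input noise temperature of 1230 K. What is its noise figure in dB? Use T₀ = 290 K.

F = 1 + T_e/T₀ = 1 + 1230/290 = 5.24138
NF = 10 log₁₀(5.24138) = 7.19 dB

7.19 dB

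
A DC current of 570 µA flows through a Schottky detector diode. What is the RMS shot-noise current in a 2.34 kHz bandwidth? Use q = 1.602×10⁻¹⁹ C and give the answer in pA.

654 pA

I_n = √(2qI·B)
2qI·B = 2 × 1.602×10⁻¹⁹ × 5.70×10⁻⁴ × 2.34×10³ = 4.27×10⁻¹⁹ A²
I_n = √(4.27×10⁻¹⁹) = 6.54×10⁻¹⁰ A = 654 pA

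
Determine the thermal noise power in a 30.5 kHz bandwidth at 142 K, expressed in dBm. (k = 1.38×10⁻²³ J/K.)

P_n = kTB = 1.38×10⁻²³ × 142 × 3.05×10⁴ = 5.98×10⁻¹⁷ W
In dBm: 10 log₁₀(5.98×10⁻¹⁷ / 10⁻³) = −132.2 dBm

−132.2 dBm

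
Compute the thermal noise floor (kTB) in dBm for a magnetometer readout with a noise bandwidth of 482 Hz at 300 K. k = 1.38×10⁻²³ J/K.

P_n = kTB = 1.38×10⁻²³ × 300 × 4.82×10² = 2.00×10⁻¹⁸ W
In dBm: 10 log₁₀(2.00×10⁻¹⁸ / 10⁻³) = −147.0 dBm

−147.0 dBm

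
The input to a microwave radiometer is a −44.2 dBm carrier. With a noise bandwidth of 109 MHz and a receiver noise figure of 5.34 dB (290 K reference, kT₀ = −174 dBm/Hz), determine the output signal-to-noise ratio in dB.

44.1 dB

Noise floor: N = −174 + 10 log₁₀(B) + NF
10 log₁₀(1.09×10⁸) = 80.37 dB
N = −174 + 80.37 + 5.34 = −88.29 dBm
SNR = P_sig − N = −44.2 − (−88.29) = 44.09 dB → 44.1 dB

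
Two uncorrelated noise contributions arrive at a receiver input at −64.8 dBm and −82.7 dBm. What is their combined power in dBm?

Convert to linear, add, convert back:
P₁ = 3.31×10⁻¹⁰ W, P₂ = 5.37×10⁻¹² W
P_tot = 3.37×10⁻¹⁰ W → 10 log₁₀(P_tot / 10⁻³) = −64.7 dBm

−64.7 dBm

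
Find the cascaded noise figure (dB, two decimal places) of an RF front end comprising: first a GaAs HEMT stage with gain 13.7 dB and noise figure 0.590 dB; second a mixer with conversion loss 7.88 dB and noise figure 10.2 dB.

1.90 dB

Convert to linear (a loss of L dB is a gain of −L dB): F_i = 10^(NF_i/10), G_i = 10^(G_i,dB/10)
  Stage 1: F_1 = 10^(0.590/10) = 1.146, G_1 = 10^(13.7/10) = 23.44
  Stage 2: F_2 = 10^(10.2/10) = 10.47, G_2 = 10^(−7.88/10) = 0.1629
Friis cascade:
  F = 1.146 + (10.47 − 1)/23.44 = 1.550
NF = 10 log₁₀(1.550) = 1.90 dB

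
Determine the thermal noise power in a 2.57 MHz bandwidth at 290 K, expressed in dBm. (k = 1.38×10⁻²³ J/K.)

−109.9 dBm

P_n = kTB = 1.38×10⁻²³ × 290 × 2.57×10⁶ = 1.03×10⁻¹⁴ W
In dBm: 10 log₁₀(1.03×10⁻¹⁴ / 10⁻³) = −109.9 dBm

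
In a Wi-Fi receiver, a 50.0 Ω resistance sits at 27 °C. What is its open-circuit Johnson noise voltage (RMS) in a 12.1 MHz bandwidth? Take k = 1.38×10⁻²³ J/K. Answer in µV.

T = 27 °C + 273.15 = 300.15 K
V_n = √(4kTRB)
4kTRB = 4 × 1.38×10⁻²³ × 300.15 × 5.00×10¹ × 1.21×10⁷ = 1.00×10⁻¹¹ V²
V_n = √(1.00×10⁻¹¹) = 3.17×10⁻⁶ V = 3.17 µV

3.17 µV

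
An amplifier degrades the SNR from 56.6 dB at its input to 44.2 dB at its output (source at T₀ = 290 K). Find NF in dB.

NF (dB) = SNR_in(dB) − SNR_out(dB) when the source is at T₀
NF = 56.6 − 44.2 = 12.4 dB

12.4 dB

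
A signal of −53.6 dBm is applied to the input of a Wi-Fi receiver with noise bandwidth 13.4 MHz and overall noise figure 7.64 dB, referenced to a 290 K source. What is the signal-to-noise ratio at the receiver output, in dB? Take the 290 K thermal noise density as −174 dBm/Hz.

Noise floor: N = −174 + 10 log₁₀(B) + NF
10 log₁₀(1.34×10⁷) = 71.27 dB
N = −174 + 71.27 + 7.64 = −95.09 dBm
SNR = P_sig − N = −53.6 − (−95.09) = 41.49 dB → 41.5 dB

41.5 dB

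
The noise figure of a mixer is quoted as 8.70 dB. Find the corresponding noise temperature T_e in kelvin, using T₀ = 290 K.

F = 10^(8.70/10) = 7.4131
T_e = (F − 1)·T₀ = (7.4131 − 1) × 290 = 1860 K

1860 K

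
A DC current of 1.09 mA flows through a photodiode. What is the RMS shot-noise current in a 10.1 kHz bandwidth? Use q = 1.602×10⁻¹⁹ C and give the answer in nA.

1.88 nA

I_n = √(2qI·B)
2qI·B = 2 × 1.602×10⁻¹⁹ × 1.09×10⁻³ × 1.01×10⁴ = 3.53×10⁻¹⁸ A²
I_n = √(3.53×10⁻¹⁸) = 1.88×10⁻⁹ A = 1.88 nA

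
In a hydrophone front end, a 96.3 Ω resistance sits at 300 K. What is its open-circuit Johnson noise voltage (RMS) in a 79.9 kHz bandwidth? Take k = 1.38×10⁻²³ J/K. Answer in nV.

V_n = √(4kTRB)
4kTRB = 4 × 1.38×10⁻²³ × 300 × 9.63×10¹ × 7.99×10⁴ = 1.27×10⁻¹³ V²
V_n = √(1.27×10⁻¹³) = 3.57×10⁻⁷ V = 357 nV

357 nV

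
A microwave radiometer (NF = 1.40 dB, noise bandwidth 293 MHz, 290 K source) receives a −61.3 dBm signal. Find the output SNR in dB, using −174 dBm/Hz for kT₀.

Noise floor: N = −174 + 10 log₁₀(B) + NF
10 log₁₀(2.93×10⁸) = 84.67 dB
N = −174 + 84.67 + 1.40 = −87.93 dBm
SNR = P_sig − N = −61.3 − (−87.93) = 26.63 dB → 26.6 dB

26.6 dB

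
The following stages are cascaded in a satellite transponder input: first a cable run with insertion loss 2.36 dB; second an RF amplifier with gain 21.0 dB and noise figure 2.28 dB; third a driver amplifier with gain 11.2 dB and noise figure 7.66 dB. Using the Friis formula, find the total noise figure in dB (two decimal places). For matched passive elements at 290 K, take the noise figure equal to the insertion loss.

Convert to linear (a loss of L dB is a gain of −L dB): F_i = 10^(NF_i/10), G_i = 10^(G_i,dB/10)
  Stage 1: F_1 = 10^(2.36/10) = 1.722, G_1 = 10^(−2.36/10) = 0.5808
  Stage 2: F_2 = 10^(2.28/10) = 1.690, G_2 = 10^(21.0/10) = 125.9
  Stage 3: F_3 = 10^(7.66/10) = 5.834, G_3 = 10^(11.2/10) = 13.18
Friis cascade:
  F = 1.722 + (1.690 − 1)/0.5808 + (5.834 − 1)/73.11 = 2.977
NF = 10 log₁₀(2.977) = 4.74 dB

4.74 dB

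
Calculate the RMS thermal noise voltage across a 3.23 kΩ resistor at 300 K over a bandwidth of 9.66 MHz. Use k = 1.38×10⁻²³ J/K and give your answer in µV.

V_n = √(4kTRB)
4kTRB = 4 × 1.38×10⁻²³ × 300 × 3.23×10³ × 9.66×10⁶ = 5.17×10⁻¹⁰ V²
V_n = √(5.17×10⁻¹⁰) = 2.27×10⁻⁵ V = 22.7 µV

22.7 µV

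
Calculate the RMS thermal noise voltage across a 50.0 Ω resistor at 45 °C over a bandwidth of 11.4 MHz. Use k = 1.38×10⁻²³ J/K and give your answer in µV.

3.16 µV

T = 45 °C + 273.15 = 318.15 K
V_n = √(4kTRB)
4kTRB = 4 × 1.38×10⁻²³ × 318.15 × 5.00×10¹ × 1.14×10⁷ = 1.00×10⁻¹¹ V²
V_n = √(1.00×10⁻¹¹) = 3.16×10⁻⁶ V = 3.16 µV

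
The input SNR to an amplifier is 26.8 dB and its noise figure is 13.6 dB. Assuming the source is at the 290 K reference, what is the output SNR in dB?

By definition F = SNR_in/SNR_out, so in dB: SNR_out = SNR_in − NF
SNR_out = 26.8 − 13.6 = 13.2 dB

13.2 dB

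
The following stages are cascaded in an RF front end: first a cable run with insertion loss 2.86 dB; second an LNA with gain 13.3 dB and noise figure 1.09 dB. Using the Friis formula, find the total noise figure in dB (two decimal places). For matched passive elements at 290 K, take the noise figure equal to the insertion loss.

3.95 dB

Convert to linear (a loss of L dB is a gain of −L dB): F_i = 10^(NF_i/10), G_i = 10^(G_i,dB/10)
  Stage 1: F_1 = 10^(2.86/10) = 1.932, G_1 = 10^(−2.86/10) = 0.5176
  Stage 2: F_2 = 10^(1.09/10) = 1.285, G_2 = 10^(13.3/10) = 21.38
Friis cascade:
  F = 1.932 + (1.285 − 1)/0.5176 = 2.483
NF = 10 log₁₀(2.483) = 3.95 dB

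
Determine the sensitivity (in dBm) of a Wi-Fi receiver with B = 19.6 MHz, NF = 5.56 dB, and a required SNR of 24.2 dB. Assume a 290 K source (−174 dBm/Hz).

−71.3 dBm

Sensitivity = −174 + 10 log₁₀(B) + NF + SNR_min
= −174 + 72.92 + 5.56 + 24.2
= −71.32 dBm → −71.3 dBm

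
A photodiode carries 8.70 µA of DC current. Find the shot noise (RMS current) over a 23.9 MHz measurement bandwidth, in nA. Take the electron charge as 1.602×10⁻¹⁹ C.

8.16 nA

I_n = √(2qI·B)
2qI·B = 2 × 1.602×10⁻¹⁹ × 8.70×10⁻⁶ × 2.39×10⁷ = 6.66×10⁻¹⁷ A²
I_n = √(6.66×10⁻¹⁷) = 8.16×10⁻⁹ A = 8.16 nA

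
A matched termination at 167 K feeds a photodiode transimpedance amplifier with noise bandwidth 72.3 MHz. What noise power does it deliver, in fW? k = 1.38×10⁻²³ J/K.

167 fW

P_n = kTB = 1.38×10⁻²³ × 167 × 7.23×10⁷ = 1.67×10⁻¹³ W = 167 fW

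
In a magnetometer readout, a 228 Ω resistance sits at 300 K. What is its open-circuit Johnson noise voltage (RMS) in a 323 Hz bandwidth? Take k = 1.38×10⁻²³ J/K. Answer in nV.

34.9 nV

V_n = √(4kTRB)
4kTRB = 4 × 1.38×10⁻²³ × 300 × 2.28×10² × 3.23×10² = 1.22×10⁻¹⁵ V²
V_n = √(1.22×10⁻¹⁵) = 3.49×10⁻⁸ V = 34.9 nV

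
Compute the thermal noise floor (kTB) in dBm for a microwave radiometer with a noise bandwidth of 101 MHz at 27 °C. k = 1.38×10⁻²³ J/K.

T = 27 °C + 273.15 = 300.15 K
P_n = kTB = 1.38×10⁻²³ × 300.15 × 1.01×10⁸ = 4.18×10⁻¹³ W
In dBm: 10 log₁₀(4.18×10⁻¹³ / 10⁻³) = −93.8 dBm

−93.8 dBm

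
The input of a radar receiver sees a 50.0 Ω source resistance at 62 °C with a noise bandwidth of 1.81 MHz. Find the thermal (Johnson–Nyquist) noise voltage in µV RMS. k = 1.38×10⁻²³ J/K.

1.29 µV

T = 62 °C + 273.15 = 335.15 K
V_n = √(4kTRB)
4kTRB = 4 × 1.38×10⁻²³ × 335.15 × 5.00×10¹ × 1.81×10⁶ = 1.67×10⁻¹² V²
V_n = √(1.67×10⁻¹²) = 1.29×10⁻⁶ V = 1.29 µV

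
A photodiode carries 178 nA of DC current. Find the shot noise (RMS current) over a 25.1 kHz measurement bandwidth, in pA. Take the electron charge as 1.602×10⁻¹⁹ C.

I_n = √(2qI·B)
2qI·B = 2 × 1.602×10⁻¹⁹ × 1.78×10⁻⁷ × 2.51×10⁴ = 1.43×10⁻²¹ A²
I_n = √(1.43×10⁻²¹) = 3.78×10⁻¹¹ A = 37.8 pA

37.8 pA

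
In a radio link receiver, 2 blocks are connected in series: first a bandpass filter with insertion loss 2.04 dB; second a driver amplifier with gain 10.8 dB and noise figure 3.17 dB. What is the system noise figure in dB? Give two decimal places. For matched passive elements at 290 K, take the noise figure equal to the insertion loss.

Convert to linear (a loss of L dB is a gain of −L dB): F_i = 10^(NF_i/10), G_i = 10^(G_i,dB/10)
  Stage 1: F_1 = 10^(2.04/10) = 1.600, G_1 = 10^(−2.04/10) = 0.6252
  Stage 2: F_2 = 10^(3.17/10) = 2.075, G_2 = 10^(10.8/10) = 12.02
Friis cascade:
  F = 1.600 + (2.075 − 1)/0.6252 = 3.319
NF = 10 log₁₀(3.319) = 5.21 dB

5.21 dB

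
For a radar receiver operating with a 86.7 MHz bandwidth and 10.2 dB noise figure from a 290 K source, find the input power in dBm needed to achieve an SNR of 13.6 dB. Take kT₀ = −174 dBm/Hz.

Sensitivity = −174 + 10 log₁₀(B) + NF + SNR_min
= −174 + 79.38 + 10.2 + 13.6
= −70.82 dBm → −70.8 dBm

−70.8 dBm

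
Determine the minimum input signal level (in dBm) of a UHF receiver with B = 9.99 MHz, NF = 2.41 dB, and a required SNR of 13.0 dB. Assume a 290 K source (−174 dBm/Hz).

−88.6 dBm

Sensitivity = −174 + 10 log₁₀(B) + NF + SNR_min
= −174 + 70 + 2.41 + 13.0
= −88.59 dBm → −88.6 dBm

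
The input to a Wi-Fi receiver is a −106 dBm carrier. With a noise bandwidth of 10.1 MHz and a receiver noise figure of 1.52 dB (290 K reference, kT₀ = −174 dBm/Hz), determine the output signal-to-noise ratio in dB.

−3.6 dB

Noise floor: N = −174 + 10 log₁₀(B) + NF
10 log₁₀(1.01×10⁷) = 70.04 dB
N = −174 + 70.04 + 1.52 = −102.44 dBm
SNR = P_sig − N = −106 − (−102.44) = −3.56 dB → −3.6 dB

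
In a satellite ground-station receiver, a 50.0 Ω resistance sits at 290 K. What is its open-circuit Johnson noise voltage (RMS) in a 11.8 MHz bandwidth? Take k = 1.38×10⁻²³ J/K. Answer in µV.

V_n = √(4kTRB)
4kTRB = 4 × 1.38×10⁻²³ × 290 × 5.00×10¹ × 1.18×10⁷ = 9.44×10⁻¹² V²
V_n = √(9.44×10⁻¹²) = 3.07×10⁻⁶ V = 3.07 µV

3.07 µV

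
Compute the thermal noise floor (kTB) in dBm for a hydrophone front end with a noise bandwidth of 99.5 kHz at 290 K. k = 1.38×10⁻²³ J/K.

−124.0 dBm

P_n = kTB = 1.38×10⁻²³ × 290 × 9.95×10⁴ = 3.98×10⁻¹⁶ W
In dBm: 10 log₁₀(3.98×10⁻¹⁶ / 10⁻³) = −124.0 dBm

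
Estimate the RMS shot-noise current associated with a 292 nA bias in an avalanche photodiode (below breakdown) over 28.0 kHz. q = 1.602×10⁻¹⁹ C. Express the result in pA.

51.2 pA

I_n = √(2qI·B)
2qI·B = 2 × 1.602×10⁻¹⁹ × 2.92×10⁻⁷ × 2.80×10⁴ = 2.62×10⁻²¹ A²
I_n = √(2.62×10⁻²¹) = 5.12×10⁻¹¹ A = 51.2 pA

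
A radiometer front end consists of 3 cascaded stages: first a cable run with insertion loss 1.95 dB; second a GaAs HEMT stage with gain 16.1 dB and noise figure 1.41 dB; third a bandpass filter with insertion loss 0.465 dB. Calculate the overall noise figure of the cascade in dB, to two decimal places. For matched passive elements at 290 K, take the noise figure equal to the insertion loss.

Convert to linear (a loss of L dB is a gain of −L dB): F_i = 10^(NF_i/10), G_i = 10^(G_i,dB/10)
  Stage 1: F_1 = 10^(1.95/10) = 1.567, G_1 = 10^(−1.95/10) = 0.6383
  Stage 2: F_2 = 10^(1.41/10) = 1.384, G_2 = 10^(16.1/10) = 40.74
  Stage 3: F_3 = 10^(0.465/10) = 1.113, G_3 = 10^(−0.465/10) = 0.8985
Friis cascade:
  F = 1.567 + (1.384 − 1)/0.6383 + (1.113 − 1)/26.00 = 2.172
NF = 10 log₁₀(2.172) = 3.37 dB

3.37 dB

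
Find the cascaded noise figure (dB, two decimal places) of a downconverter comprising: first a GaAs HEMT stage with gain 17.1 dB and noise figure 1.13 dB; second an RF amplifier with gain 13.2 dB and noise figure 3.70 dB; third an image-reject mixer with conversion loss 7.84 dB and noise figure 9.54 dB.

1.24 dB

Convert to linear (a loss of L dB is a gain of −L dB): F_i = 10^(NF_i/10), G_i = 10^(G_i,dB/10)
  Stage 1: F_1 = 10^(1.13/10) = 1.297, G_1 = 10^(17.1/10) = 51.29
  Stage 2: F_2 = 10^(3.70/10) = 2.344, G_2 = 10^(13.2/10) = 20.89
  Stage 3: F_3 = 10^(9.54/10) = 8.995, G_3 = 10^(−7.84/10) = 0.1644
Friis cascade:
  F = 1.297 + (2.344 − 1)/51.29 + (8.995 − 1)/1072 = 1.331
NF = 10 log₁₀(1.331) = 1.24 dB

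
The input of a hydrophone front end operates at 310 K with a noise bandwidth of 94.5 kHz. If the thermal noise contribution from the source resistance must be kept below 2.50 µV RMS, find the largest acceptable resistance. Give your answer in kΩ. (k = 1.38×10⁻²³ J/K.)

3.86 kΩ

Johnson–Nyquist: V_n = √(4kTRB) ⇒ R = V_n² / (4kTB)
4kTB = 4 × 1.38×10⁻²³ × 310 × 9.45×10⁴ = 1.62×10⁻¹⁵
R = (2.50×10⁻⁶)² / 1.62×10⁻¹⁵ = 3.86×10³ Ω = 3.86 kΩ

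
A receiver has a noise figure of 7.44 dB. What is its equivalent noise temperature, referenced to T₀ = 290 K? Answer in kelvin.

1318 K

F = 10^(7.44/10) = 5.54626
T_e = (F − 1)·T₀ = (5.54626 − 1) × 290 = 1318 K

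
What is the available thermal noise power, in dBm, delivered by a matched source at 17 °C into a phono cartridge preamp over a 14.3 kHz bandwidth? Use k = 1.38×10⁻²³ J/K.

T = 17 °C + 273.15 = 290.15 K
P_n = kTB = 1.38×10⁻²³ × 290.15 × 1.43×10⁴ = 5.73×10⁻¹⁷ W
In dBm: 10 log₁₀(5.73×10⁻¹⁷ / 10⁻³) = −132.4 dBm

−132.4 dBm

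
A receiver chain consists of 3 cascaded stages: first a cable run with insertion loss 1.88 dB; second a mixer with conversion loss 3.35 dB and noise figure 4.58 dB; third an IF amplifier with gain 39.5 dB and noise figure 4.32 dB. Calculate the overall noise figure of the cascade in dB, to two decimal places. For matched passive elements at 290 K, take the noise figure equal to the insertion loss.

10.05 dB

Convert to linear (a loss of L dB is a gain of −L dB): F_i = 10^(NF_i/10), G_i = 10^(G_i,dB/10)
  Stage 1: F_1 = 10^(1.88/10) = 1.542, G_1 = 10^(−1.88/10) = 0.6486
  Stage 2: F_2 = 10^(4.58/10) = 2.871, G_2 = 10^(−3.35/10) = 0.4624
  Stage 3: F_3 = 10^(4.32/10) = 2.704, G_3 = 10^(39.5/10) = 8913
Friis cascade:
  F = 1.542 + (2.871 − 1)/0.6486 + (2.704 − 1)/0.2999 = 10.11
NF = 10 log₁₀(10.11) = 10.05 dB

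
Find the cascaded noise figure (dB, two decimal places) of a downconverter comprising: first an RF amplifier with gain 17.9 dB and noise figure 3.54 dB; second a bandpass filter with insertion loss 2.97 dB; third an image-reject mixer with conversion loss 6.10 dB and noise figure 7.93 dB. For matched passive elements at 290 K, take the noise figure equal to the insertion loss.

Convert to linear (a loss of L dB is a gain of −L dB): F_i = 10^(NF_i/10), G_i = 10^(G_i,dB/10)
  Stage 1: F_1 = 10^(3.54/10) = 2.259, G_1 = 10^(17.9/10) = 61.66
  Stage 2: F_2 = 10^(2.97/10) = 1.982, G_2 = 10^(−2.97/10) = 0.5047
  Stage 3: F_3 = 10^(7.93/10) = 6.209, G_3 = 10^(−6.10/10) = 0.2455
Friis cascade:
  F = 2.259 + (1.982 − 1)/61.66 + (6.209 − 1)/31.12 = 2.443
NF = 10 log₁₀(2.443) = 3.88 dB

3.88 dB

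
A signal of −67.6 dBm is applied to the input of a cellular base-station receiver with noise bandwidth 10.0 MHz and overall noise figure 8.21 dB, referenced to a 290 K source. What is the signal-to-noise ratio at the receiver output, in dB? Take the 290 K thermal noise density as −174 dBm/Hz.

Noise floor: N = −174 + 10 log₁₀(B) + NF
10 log₁₀(1.00×10⁷) = 70 dB
N = −174 + 70 + 8.21 = −95.79 dBm
SNR = P_sig − N = −67.6 − (−95.79) = 28.19 dB → 28.2 dB

28.2 dB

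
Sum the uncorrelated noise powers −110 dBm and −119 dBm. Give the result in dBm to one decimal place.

−109.5 dBm

Convert to linear, add, convert back:
P₁ = 1.00×10⁻¹⁴ W, P₂ = 1.26×10⁻¹⁵ W
P_tot = 1.13×10⁻¹⁴ W → 10 log₁₀(P_tot / 10⁻³) = −109.5 dBm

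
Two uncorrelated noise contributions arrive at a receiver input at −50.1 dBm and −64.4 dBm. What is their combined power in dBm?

Convert to linear, add, convert back:
P₁ = 9.77×10⁻⁹ W, P₂ = 3.63×10⁻¹⁰ W
P_tot = 1.01×10⁻⁸ W → 10 log₁₀(P_tot / 10⁻³) = −49.9 dBm

−49.9 dBm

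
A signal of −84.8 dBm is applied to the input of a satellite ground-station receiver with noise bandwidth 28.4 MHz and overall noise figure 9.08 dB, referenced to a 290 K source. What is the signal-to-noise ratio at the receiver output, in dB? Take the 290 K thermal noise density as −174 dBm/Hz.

Noise floor: N = −174 + 10 log₁₀(B) + NF
10 log₁₀(2.84×10⁷) = 74.53 dB
N = −174 + 74.53 + 9.08 = −90.39 dBm
SNR = P_sig − N = −84.8 − (−90.39) = 5.59 dB → 5.6 dB

5.6 dB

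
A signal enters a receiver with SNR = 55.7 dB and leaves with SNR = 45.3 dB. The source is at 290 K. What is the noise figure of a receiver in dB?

NF (dB) = SNR_in(dB) − SNR_out(dB) when the source is at T₀
NF = 55.7 − 45.3 = 10.4 dB

10.4 dB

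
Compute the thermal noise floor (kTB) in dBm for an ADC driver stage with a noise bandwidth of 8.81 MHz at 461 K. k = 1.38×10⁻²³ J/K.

−102.5 dBm

P_n = kTB = 1.38×10⁻²³ × 461 × 8.81×10⁶ = 5.60×10⁻¹⁴ W
In dBm: 10 log₁₀(5.60×10⁻¹⁴ / 10⁻³) = −102.5 dBm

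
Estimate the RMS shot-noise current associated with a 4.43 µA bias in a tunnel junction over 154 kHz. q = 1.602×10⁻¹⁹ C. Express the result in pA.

I_n = √(2qI·B)
2qI·B = 2 × 1.602×10⁻¹⁹ × 4.43×10⁻⁶ × 1.54×10⁵ = 2.19×10⁻¹⁹ A²
I_n = √(2.19×10⁻¹⁹) = 4.68×10⁻¹⁰ A = 468 pA

468 pA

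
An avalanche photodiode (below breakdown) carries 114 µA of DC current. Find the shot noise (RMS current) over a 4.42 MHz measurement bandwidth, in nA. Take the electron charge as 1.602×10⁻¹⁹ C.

12.7 nA

I_n = √(2qI·B)
2qI·B = 2 × 1.602×10⁻¹⁹ × 1.14×10⁻⁴ × 4.42×10⁶ = 1.61×10⁻¹⁶ A²
I_n = √(1.61×10⁻¹⁶) = 1.27×10⁻⁸ A = 12.7 nA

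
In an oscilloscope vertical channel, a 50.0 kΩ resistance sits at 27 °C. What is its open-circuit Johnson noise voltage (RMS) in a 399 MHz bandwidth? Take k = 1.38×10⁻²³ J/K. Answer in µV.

575 µV

T = 27 °C + 273.15 = 300.15 K
V_n = √(4kTRB)
4kTRB = 4 × 1.38×10⁻²³ × 300.15 × 5.00×10⁴ × 3.99×10⁸ = 3.31×10⁻⁷ V²
V_n = √(3.31×10⁻⁷) = 5.75×10⁻⁴ V = 575 µV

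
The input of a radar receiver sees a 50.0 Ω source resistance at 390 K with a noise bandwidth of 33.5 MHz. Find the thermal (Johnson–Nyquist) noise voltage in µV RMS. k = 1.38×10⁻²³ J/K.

6.00 µV

V_n = √(4kTRB)
4kTRB = 4 × 1.38×10⁻²³ × 390 × 5.00×10¹ × 3.35×10⁷ = 3.61×10⁻¹¹ V²
V_n = √(3.61×10⁻¹¹) = 6.00×10⁻⁶ V = 6.00 µV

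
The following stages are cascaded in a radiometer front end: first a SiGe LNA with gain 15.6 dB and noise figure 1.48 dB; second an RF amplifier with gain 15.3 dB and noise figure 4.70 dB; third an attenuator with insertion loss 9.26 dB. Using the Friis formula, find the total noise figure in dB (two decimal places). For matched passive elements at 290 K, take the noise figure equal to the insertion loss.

1.66 dB

Convert to linear (a loss of L dB is a gain of −L dB): F_i = 10^(NF_i/10), G_i = 10^(G_i,dB/10)
  Stage 1: F_1 = 10^(1.48/10) = 1.406, G_1 = 10^(15.6/10) = 36.31
  Stage 2: F_2 = 10^(4.70/10) = 2.951, G_2 = 10^(15.3/10) = 33.88
  Stage 3: F_3 = 10^(9.26/10) = 8.433, G_3 = 10^(−9.26/10) = 0.1186
Friis cascade:
  F = 1.406 + (2.951 − 1)/36.31 + (8.433 − 1)/1230 = 1.466
NF = 10 log₁₀(1.466) = 1.66 dB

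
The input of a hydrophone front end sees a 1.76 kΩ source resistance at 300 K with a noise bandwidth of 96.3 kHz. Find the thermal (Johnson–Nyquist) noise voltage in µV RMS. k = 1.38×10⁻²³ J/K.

V_n = √(4kTRB)
4kTRB = 4 × 1.38×10⁻²³ × 300 × 1.76×10³ × 9.63×10⁴ = 2.81×10⁻¹² V²
V_n = √(2.81×10⁻¹²) = 1.68×10⁻⁶ V = 1.68 µV

1.68 µV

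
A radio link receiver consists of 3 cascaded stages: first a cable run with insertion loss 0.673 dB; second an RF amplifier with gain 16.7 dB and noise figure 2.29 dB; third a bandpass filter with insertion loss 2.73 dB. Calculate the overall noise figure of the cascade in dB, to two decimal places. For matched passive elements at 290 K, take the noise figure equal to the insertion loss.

3.01 dB

Convert to linear (a loss of L dB is a gain of −L dB): F_i = 10^(NF_i/10), G_i = 10^(G_i,dB/10)
  Stage 1: F_1 = 10^(0.673/10) = 1.168, G_1 = 10^(−0.673/10) = 0.8564
  Stage 2: F_2 = 10^(2.29/10) = 1.694, G_2 = 10^(16.7/10) = 46.77
  Stage 3: F_3 = 10^(2.73/10) = 1.875, G_3 = 10^(−2.73/10) = 0.5333
Friis cascade:
  F = 1.168 + (1.694 − 1)/0.8564 + (1.875 − 1)/40.06 = 2.000
NF = 10 log₁₀(2.000) = 3.01 dB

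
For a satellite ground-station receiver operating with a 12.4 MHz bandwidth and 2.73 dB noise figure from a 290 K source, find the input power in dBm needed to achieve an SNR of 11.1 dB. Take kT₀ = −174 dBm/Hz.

−89.2 dBm

Sensitivity = −174 + 10 log₁₀(B) + NF + SNR_min
= −174 + 70.93 + 2.73 + 11.1
= −89.24 dBm → −89.2 dBm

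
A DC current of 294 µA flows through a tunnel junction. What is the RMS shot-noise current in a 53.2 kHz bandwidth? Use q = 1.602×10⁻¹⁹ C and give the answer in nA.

2.24 nA

I_n = √(2qI·B)
2qI·B = 2 × 1.602×10⁻¹⁹ × 2.94×10⁻⁴ × 5.32×10⁴ = 5.01×10⁻¹⁸ A²
I_n = √(5.01×10⁻¹⁸) = 2.24×10⁻⁹ A = 2.24 nA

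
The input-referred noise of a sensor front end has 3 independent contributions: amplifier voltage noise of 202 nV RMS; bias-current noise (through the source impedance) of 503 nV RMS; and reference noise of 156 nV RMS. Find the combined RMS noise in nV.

564 nV

Uncorrelated sources add in power (mean-square): V_tot = √(ΣV_i²)
V_tot = √[(2.02×10⁻⁷)² + (5.03×10⁻⁷)² + (1.56×10⁻⁷)²] = 5.64×10⁻⁷ V = 564 nV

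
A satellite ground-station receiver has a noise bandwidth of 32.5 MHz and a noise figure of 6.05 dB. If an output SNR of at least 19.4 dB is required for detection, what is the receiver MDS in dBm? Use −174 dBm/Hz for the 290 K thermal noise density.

−73.4 dBm

Sensitivity = −174 + 10 log₁₀(B) + NF + SNR_min
= −174 + 75.12 + 6.05 + 19.4
= −73.43 dBm → −73.4 dBm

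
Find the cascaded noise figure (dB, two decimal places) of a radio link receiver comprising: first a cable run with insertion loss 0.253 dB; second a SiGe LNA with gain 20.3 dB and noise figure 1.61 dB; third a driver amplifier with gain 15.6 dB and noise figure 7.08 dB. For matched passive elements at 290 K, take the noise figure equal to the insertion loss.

1.98 dB

Convert to linear (a loss of L dB is a gain of −L dB): F_i = 10^(NF_i/10), G_i = 10^(G_i,dB/10)
  Stage 1: F_1 = 10^(0.253/10) = 1.060, G_1 = 10^(−0.253/10) = 0.9434
  Stage 2: F_2 = 10^(1.61/10) = 1.449, G_2 = 10^(20.3/10) = 107.2
  Stage 3: F_3 = 10^(7.08/10) = 5.105, G_3 = 10^(15.6/10) = 36.31
Friis cascade:
  F = 1.060 + (1.449 − 1)/0.9434 + (5.105 − 1)/101.1 = 1.576
NF = 10 log₁₀(1.576) = 1.98 dB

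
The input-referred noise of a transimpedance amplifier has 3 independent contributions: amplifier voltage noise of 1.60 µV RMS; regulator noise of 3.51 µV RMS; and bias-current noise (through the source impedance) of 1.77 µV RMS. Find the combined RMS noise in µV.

Uncorrelated sources add in power (mean-square): V_tot = √(ΣV_i²)
V_tot = √[(1.60×10⁻⁶)² + (3.51×10⁻⁶)² + (1.77×10⁻⁶)²] = 4.24×10⁻⁶ V = 4.24 µV

4.24 µV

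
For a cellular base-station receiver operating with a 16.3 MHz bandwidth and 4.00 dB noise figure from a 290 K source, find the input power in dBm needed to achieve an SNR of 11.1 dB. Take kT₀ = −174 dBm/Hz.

−86.8 dBm

Sensitivity = −174 + 10 log₁₀(B) + NF + SNR_min
= −174 + 72.12 + 4.00 + 11.1
= −86.78 dBm → −86.8 dBm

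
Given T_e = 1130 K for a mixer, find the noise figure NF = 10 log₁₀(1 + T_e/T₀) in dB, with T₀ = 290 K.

F = 1 + T_e/T₀ = 1 + 1130/290 = 4.89655
NF = 10 log₁₀(4.89655) = 6.90 dB

6.90 dB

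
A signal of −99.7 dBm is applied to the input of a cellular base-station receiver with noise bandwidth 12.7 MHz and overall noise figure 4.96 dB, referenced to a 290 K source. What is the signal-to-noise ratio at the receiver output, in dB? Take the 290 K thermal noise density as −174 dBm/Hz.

−1.7 dB

Noise floor: N = −174 + 10 log₁₀(B) + NF
10 log₁₀(1.27×10⁷) = 71.04 dB
N = −174 + 71.04 + 4.96 = −98.00 dBm
SNR = P_sig − N = −99.7 − (−98.00) = −1.70 dB → −1.7 dB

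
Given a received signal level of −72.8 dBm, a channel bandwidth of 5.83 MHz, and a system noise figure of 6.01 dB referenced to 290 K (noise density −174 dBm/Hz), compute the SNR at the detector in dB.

27.5 dB

Noise floor: N = −174 + 10 log₁₀(B) + NF
10 log₁₀(5.83×10⁶) = 67.66 dB
N = −174 + 67.66 + 6.01 = −100.33 dBm
SNR = P_sig − N = −72.8 − (−100.33) = 27.53 dB → 27.5 dB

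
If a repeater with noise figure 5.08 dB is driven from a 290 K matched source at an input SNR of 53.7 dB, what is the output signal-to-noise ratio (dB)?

48.62 dB

By definition F = SNR_in/SNR_out, so in dB: SNR_out = SNR_in − NF
SNR_out = 53.7 − 5.08 = 48.62 dB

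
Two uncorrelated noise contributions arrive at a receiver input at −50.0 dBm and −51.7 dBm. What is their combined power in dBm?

−47.8 dBm

Convert to linear, add, convert back:
P₁ = 1.00×10⁻⁸ W, P₂ = 6.76×10⁻⁹ W
P_tot = 1.68×10⁻⁸ W → 10 log₁₀(P_tot / 10⁻³) = −47.8 dBm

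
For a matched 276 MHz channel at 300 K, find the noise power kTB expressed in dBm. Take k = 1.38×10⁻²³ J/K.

−89.4 dBm

P_n = kTB = 1.38×10⁻²³ × 300 × 2.76×10⁸ = 1.14×10⁻¹² W
In dBm: 10 log₁₀(1.14×10⁻¹² / 10⁻³) = −89.4 dBm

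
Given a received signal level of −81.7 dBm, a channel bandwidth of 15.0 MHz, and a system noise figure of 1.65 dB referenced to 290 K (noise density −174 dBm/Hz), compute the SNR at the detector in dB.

18.9 dB

Noise floor: N = −174 + 10 log₁₀(B) + NF
10 log₁₀(1.50×10⁷) = 71.76 dB
N = −174 + 71.76 + 1.65 = −100.59 dBm
SNR = P_sig − N = −81.7 − (−100.59) = 18.89 dB → 18.9 dB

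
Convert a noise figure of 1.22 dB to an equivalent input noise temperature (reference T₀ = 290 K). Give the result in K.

94.1 K

F = 10^(1.22/10) = 1.32434
T_e = (F − 1)·T₀ = (1.32434 − 1) × 290 = 94.1 K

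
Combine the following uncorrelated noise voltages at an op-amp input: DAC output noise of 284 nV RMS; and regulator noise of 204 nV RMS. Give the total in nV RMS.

350 nV

Uncorrelated sources add in power (mean-square): V_tot = √(ΣV_i²)
V_tot = √[(2.84×10⁻⁷)² + (2.04×10⁻⁷)²] = 3.50×10⁻⁷ V = 350 nV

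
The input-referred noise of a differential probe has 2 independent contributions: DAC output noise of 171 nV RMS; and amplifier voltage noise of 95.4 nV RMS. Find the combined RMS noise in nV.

Uncorrelated sources add in power (mean-square): V_tot = √(ΣV_i²)
V_tot = √[(1.71×10⁻⁷)² + (9.54×10⁻⁸)²] = 1.96×10⁻⁷ V = 196 nV

196 nV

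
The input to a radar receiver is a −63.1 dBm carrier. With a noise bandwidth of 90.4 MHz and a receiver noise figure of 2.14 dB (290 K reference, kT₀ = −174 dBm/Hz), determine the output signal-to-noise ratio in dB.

29.2 dB

Noise floor: N = −174 + 10 log₁₀(B) + NF
10 log₁₀(9.04×10⁷) = 79.56 dB
N = −174 + 79.56 + 2.14 = −92.30 dBm
SNR = P_sig − N = −63.1 − (−92.30) = 29.20 dB → 29.2 dB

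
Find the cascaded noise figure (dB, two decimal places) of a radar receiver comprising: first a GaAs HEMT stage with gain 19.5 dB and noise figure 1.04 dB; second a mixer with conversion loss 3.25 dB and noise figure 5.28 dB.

1.13 dB

Convert to linear (a loss of L dB is a gain of −L dB): F_i = 10^(NF_i/10), G_i = 10^(G_i,dB/10)
  Stage 1: F_1 = 10^(1.04/10) = 1.271, G_1 = 10^(19.5/10) = 89.13
  Stage 2: F_2 = 10^(5.28/10) = 3.373, G_2 = 10^(−3.25/10) = 0.4732
Friis cascade:
  F = 1.271 + (3.373 − 1)/89.13 = 1.297
NF = 10 log₁₀(1.297) = 1.13 dB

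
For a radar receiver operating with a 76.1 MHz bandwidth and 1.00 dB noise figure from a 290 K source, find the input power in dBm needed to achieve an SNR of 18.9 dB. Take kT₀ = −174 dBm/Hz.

Sensitivity = −174 + 10 log₁₀(B) + NF + SNR_min
= −174 + 78.81 + 1.00 + 18.9
= −75.29 dBm → −75.3 dBm

−75.3 dBm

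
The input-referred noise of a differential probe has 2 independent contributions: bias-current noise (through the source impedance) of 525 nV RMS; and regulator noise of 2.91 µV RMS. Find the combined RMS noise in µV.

Uncorrelated sources add in power (mean-square): V_tot = √(ΣV_i²)
V_tot = √[(5.25×10⁻⁷)² + (2.91×10⁻⁶)²] = 2.96×10⁻⁶ V = 2.96 µV

2.96 µV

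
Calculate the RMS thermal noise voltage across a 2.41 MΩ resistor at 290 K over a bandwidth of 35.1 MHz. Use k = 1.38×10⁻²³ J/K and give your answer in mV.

1.16 mV

V_n = √(4kTRB)
4kTRB = 4 × 1.38×10⁻²³ × 290 × 2.41×10⁶ × 3.51×10⁷ = 1.35×10⁻⁶ V²
V_n = √(1.35×10⁻⁶) = 1.16×10⁻³ V = 1.16 mV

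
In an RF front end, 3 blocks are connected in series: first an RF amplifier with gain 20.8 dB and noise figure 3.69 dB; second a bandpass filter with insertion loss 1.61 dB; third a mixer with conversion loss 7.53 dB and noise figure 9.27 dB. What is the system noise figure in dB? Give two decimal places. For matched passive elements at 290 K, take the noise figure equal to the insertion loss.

3.86 dB

Convert to linear (a loss of L dB is a gain of −L dB): F_i = 10^(NF_i/10), G_i = 10^(G_i,dB/10)
  Stage 1: F_1 = 10^(3.69/10) = 2.339, G_1 = 10^(20.8/10) = 120.2
  Stage 2: F_2 = 10^(1.61/10) = 1.449, G_2 = 10^(−1.61/10) = 0.6902
  Stage 3: F_3 = 10^(9.27/10) = 8.453, G_3 = 10^(−7.53/10) = 0.1766
Friis cascade:
  F = 2.339 + (1.449 − 1)/120.2 + (8.453 − 1)/82.99 = 2.432
NF = 10 log₁₀(2.432) = 3.86 dB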